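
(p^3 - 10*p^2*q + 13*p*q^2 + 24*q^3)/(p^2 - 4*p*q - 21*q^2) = (-p^3 + 10*p^2*q - 13*p*q^2 - 24*q^3)/(-p^2 + 4*p*q + 21*q^2)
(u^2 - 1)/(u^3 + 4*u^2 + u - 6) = (u + 1)/(u^2 + 5*u + 6)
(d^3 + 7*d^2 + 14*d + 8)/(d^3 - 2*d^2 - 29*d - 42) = (d^2 + 5*d + 4)/(d^2 - 4*d - 21)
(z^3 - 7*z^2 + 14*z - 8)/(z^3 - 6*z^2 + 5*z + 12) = (z^2 - 3*z + 2)/(z^2 - 2*z - 3)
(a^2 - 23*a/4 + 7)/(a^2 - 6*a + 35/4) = (4*a^2 - 23*a + 28)/(4*a^2 - 24*a + 35)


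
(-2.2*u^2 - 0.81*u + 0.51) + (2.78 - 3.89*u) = -2.2*u^2 - 4.7*u + 3.29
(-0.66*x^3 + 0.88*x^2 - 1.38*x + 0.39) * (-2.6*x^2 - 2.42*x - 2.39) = 1.716*x^5 - 0.6908*x^4 + 3.0358*x^3 + 0.222399999999999*x^2 + 2.3544*x - 0.9321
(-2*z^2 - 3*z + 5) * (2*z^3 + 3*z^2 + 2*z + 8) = -4*z^5 - 12*z^4 - 3*z^3 - 7*z^2 - 14*z + 40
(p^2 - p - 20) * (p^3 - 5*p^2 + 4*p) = p^5 - 6*p^4 - 11*p^3 + 96*p^2 - 80*p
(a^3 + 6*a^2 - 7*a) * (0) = 0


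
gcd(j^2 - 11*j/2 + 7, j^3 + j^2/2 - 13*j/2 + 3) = j - 2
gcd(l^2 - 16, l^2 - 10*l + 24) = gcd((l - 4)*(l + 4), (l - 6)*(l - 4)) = l - 4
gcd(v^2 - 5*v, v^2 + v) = v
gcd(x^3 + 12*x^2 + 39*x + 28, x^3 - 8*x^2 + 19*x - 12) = 1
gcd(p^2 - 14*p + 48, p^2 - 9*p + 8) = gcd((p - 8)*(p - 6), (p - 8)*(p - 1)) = p - 8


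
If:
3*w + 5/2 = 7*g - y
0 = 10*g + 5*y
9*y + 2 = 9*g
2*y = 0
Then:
No Solution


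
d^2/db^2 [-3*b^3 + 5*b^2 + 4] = 10 - 18*b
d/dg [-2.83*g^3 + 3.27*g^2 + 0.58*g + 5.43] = -8.49*g^2 + 6.54*g + 0.58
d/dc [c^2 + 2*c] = 2*c + 2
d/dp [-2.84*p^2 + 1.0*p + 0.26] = 1.0 - 5.68*p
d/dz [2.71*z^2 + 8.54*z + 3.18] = 5.42*z + 8.54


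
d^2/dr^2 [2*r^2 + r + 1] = 4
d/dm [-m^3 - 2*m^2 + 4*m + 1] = -3*m^2 - 4*m + 4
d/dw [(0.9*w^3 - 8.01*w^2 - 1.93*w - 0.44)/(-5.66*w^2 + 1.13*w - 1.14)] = (-5.094*w^4 + 2.03400000000001*w^3 - 23.0531*w^2 + 13.282*w + 2.6974)/(32.0356*w^4 - 12.7916*w^3 + 14.1817*w^2 - 2.5764*w + 1.2996)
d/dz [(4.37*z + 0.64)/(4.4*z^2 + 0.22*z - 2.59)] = (19.228*z^2 + 0.9614*z - (4.37*z + 0.64)*(8.8*z + 0.22) - 11.3183)/(4.4*z^2 + 0.22*z - 2.59)^2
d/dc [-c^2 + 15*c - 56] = 15 - 2*c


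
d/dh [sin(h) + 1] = cos(h)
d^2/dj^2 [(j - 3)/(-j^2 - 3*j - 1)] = 2*(3*j*(j^2 + 3*j + 1) - (j - 3)*(2*j + 3)^2)/(j^2 + 3*j + 1)^3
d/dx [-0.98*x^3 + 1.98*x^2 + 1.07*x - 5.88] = -2.94*x^2 + 3.96*x + 1.07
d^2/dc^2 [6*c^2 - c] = 12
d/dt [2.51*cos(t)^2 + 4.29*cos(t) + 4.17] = -(5.02*cos(t) + 4.29)*sin(t)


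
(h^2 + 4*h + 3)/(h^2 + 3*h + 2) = (h + 3)/(h + 2)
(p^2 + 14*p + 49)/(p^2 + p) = (p^2 + 14*p + 49)/(p*(p + 1))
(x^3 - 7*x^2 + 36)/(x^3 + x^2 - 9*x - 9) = (x^2 - 4*x - 12)/(x^2 + 4*x + 3)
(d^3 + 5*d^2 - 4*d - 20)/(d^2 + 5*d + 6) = (d^2 + 3*d - 10)/(d + 3)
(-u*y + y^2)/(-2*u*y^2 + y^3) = (u - y)/(y*(2*u - y))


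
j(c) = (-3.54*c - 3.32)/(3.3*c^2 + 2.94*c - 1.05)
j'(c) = (-6.6*c - 2.94)*(-3.54*c - 3.32)/(3.3*c^2 + 2.94*c - 1.05)^2 - 3.54/(3.3*c^2 + 2.94*c - 1.05)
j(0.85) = -1.65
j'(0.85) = 2.76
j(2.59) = -0.44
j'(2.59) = 0.18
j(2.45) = -0.46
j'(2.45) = 0.20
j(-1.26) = 2.35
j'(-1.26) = 18.79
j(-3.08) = 0.36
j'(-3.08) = 0.13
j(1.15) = -1.10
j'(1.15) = 1.21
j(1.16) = -1.09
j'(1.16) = 1.18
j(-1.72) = 0.76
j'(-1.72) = 0.77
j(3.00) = -0.37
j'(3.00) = 0.13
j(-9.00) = 0.12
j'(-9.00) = 0.01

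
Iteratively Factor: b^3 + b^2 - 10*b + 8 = (b - 2)*(b^2 + 3*b - 4) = (b - 2)*(b - 1)*(b + 4)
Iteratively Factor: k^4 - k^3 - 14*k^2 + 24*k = (k)*(k^3 - k^2 - 14*k + 24) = k*(k + 4)*(k^2 - 5*k + 6) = k*(k - 2)*(k + 4)*(k - 3)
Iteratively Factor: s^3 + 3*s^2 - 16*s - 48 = (s + 3)*(s^2 - 16) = (s - 4)*(s + 3)*(s + 4)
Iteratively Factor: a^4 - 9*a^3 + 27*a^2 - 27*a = (a - 3)*(a^3 - 6*a^2 + 9*a) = a*(a - 3)*(a^2 - 6*a + 9) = a*(a - 3)^2*(a - 3)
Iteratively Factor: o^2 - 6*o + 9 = (o - 3)*(o - 3)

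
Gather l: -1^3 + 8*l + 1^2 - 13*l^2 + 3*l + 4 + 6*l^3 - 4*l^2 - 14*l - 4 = 6*l^3 - 17*l^2 - 3*l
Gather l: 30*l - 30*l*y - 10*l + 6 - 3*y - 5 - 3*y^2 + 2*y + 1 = l*(20 - 30*y) - 3*y^2 - y + 2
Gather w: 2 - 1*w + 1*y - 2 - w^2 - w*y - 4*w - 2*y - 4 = -w^2 + w*(-y - 5) - y - 4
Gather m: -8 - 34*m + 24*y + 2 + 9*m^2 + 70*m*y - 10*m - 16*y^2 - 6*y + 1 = 9*m^2 + m*(70*y - 44) - 16*y^2 + 18*y - 5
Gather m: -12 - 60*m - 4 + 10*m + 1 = -50*m - 15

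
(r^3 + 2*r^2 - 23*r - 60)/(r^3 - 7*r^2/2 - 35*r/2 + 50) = 2*(r + 3)/(2*r - 5)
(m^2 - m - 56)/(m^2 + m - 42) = (m - 8)/(m - 6)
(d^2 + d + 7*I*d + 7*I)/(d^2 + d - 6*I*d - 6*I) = (d + 7*I)/(d - 6*I)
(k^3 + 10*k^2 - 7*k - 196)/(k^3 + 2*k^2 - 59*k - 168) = (k^2 + 3*k - 28)/(k^2 - 5*k - 24)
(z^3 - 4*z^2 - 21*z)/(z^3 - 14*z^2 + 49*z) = (z + 3)/(z - 7)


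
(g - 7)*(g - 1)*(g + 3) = g^3 - 5*g^2 - 17*g + 21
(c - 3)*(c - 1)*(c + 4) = c^3 - 13*c + 12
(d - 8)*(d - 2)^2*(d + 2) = d^4 - 10*d^3 + 12*d^2 + 40*d - 64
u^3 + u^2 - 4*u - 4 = (u - 2)*(u + 1)*(u + 2)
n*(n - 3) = n^2 - 3*n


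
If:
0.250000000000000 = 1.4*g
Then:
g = 0.18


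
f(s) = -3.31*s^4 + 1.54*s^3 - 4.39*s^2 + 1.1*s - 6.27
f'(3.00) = -341.14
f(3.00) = -269.01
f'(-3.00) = 426.50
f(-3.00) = -358.77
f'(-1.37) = 55.84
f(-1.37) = -31.64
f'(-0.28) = 4.21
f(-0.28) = -6.98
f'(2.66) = -238.76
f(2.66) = -171.13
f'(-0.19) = 3.03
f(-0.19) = -6.65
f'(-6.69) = 4230.91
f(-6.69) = -7301.50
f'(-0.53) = 9.02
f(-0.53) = -8.58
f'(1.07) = -19.22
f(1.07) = -12.57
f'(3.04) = -354.87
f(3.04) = -282.93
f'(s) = -13.24*s^3 + 4.62*s^2 - 8.78*s + 1.1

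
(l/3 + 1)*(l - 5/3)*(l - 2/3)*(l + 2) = l^4/3 + 8*l^3/9 - 41*l^2/27 - 76*l/27 + 20/9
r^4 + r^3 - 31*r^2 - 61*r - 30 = (r - 6)*(r + 1)^2*(r + 5)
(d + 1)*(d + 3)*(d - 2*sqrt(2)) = d^3 - 2*sqrt(2)*d^2 + 4*d^2 - 8*sqrt(2)*d + 3*d - 6*sqrt(2)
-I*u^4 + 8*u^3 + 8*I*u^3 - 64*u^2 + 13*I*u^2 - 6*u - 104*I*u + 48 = (u - 8)*(u + I)*(u + 6*I)*(-I*u + 1)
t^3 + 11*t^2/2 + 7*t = t*(t + 2)*(t + 7/2)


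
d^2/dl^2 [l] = 0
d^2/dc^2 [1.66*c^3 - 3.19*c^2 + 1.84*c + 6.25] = 9.96*c - 6.38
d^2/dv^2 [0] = 0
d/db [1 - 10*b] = -10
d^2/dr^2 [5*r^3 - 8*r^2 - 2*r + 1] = 30*r - 16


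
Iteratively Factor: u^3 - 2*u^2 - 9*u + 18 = (u + 3)*(u^2 - 5*u + 6) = (u - 2)*(u + 3)*(u - 3)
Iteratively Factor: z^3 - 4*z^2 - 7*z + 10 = (z + 2)*(z^2 - 6*z + 5) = (z - 5)*(z + 2)*(z - 1)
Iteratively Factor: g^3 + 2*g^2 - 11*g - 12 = (g + 4)*(g^2 - 2*g - 3) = (g - 3)*(g + 4)*(g + 1)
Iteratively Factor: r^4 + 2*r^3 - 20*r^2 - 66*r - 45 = (r + 3)*(r^3 - r^2 - 17*r - 15) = (r + 1)*(r + 3)*(r^2 - 2*r - 15) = (r - 5)*(r + 1)*(r + 3)*(r + 3)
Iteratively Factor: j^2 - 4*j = (j - 4)*(j)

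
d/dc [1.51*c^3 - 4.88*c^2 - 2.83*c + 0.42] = 4.53*c^2 - 9.76*c - 2.83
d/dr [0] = 0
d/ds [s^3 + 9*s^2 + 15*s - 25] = 3*s^2 + 18*s + 15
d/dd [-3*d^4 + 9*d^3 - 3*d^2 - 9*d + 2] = -12*d^3 + 27*d^2 - 6*d - 9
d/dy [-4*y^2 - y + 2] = -8*y - 1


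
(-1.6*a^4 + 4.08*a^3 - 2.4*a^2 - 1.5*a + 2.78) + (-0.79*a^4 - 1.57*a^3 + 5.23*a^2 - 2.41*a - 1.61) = -2.39*a^4 + 2.51*a^3 + 2.83*a^2 - 3.91*a + 1.17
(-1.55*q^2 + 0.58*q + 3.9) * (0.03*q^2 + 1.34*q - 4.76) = -0.0465*q^4 - 2.0596*q^3 + 8.2722*q^2 + 2.4652*q - 18.564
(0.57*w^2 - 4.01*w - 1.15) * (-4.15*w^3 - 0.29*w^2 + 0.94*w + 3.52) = -2.3655*w^5 + 16.4762*w^4 + 6.4712*w^3 - 1.4295*w^2 - 15.1962*w - 4.048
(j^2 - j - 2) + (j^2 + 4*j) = 2*j^2 + 3*j - 2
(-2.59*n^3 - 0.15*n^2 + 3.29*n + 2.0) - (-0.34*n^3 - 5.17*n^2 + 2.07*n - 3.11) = -2.25*n^3 + 5.02*n^2 + 1.22*n + 5.11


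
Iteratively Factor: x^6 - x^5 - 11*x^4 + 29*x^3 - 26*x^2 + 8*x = (x - 2)*(x^5 + x^4 - 9*x^3 + 11*x^2 - 4*x) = (x - 2)*(x - 1)*(x^4 + 2*x^3 - 7*x^2 + 4*x) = (x - 2)*(x - 1)^2*(x^3 + 3*x^2 - 4*x) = (x - 2)*(x - 1)^2*(x + 4)*(x^2 - x) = (x - 2)*(x - 1)^3*(x + 4)*(x)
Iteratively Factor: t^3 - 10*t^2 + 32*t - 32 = (t - 2)*(t^2 - 8*t + 16) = (t - 4)*(t - 2)*(t - 4)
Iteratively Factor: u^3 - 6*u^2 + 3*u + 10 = (u - 2)*(u^2 - 4*u - 5) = (u - 5)*(u - 2)*(u + 1)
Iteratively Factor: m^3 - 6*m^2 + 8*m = (m - 2)*(m^2 - 4*m) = m*(m - 2)*(m - 4)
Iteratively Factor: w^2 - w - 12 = (w + 3)*(w - 4)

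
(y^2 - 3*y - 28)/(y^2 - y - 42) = (y + 4)/(y + 6)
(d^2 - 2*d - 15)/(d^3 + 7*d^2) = (d^2 - 2*d - 15)/(d^2*(d + 7))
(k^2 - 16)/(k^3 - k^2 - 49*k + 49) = (k^2 - 16)/(k^3 - k^2 - 49*k + 49)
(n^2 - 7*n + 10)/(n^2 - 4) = (n - 5)/(n + 2)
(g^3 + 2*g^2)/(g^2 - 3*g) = g*(g + 2)/(g - 3)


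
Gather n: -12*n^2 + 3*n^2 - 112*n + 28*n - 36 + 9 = -9*n^2 - 84*n - 27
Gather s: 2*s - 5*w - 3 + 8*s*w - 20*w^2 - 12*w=s*(8*w + 2) - 20*w^2 - 17*w - 3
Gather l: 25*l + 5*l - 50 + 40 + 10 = 30*l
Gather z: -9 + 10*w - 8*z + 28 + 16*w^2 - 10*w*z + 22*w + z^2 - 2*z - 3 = 16*w^2 + 32*w + z^2 + z*(-10*w - 10) + 16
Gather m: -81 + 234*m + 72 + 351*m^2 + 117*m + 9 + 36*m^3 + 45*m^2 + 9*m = 36*m^3 + 396*m^2 + 360*m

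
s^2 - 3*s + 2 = (s - 2)*(s - 1)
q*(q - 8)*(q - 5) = q^3 - 13*q^2 + 40*q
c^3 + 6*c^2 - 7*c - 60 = (c - 3)*(c + 4)*(c + 5)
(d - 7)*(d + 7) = d^2 - 49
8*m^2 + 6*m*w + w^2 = (2*m + w)*(4*m + w)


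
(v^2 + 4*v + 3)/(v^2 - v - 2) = (v + 3)/(v - 2)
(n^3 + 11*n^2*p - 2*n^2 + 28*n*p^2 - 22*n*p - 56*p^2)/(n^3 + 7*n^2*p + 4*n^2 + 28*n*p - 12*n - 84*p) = (n + 4*p)/(n + 6)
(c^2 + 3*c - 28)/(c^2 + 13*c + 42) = (c - 4)/(c + 6)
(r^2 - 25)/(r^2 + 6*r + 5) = (r - 5)/(r + 1)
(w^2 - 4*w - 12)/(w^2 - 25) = (w^2 - 4*w - 12)/(w^2 - 25)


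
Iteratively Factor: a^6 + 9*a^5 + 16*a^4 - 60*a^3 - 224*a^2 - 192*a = (a + 4)*(a^5 + 5*a^4 - 4*a^3 - 44*a^2 - 48*a) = (a + 2)*(a + 4)*(a^4 + 3*a^3 - 10*a^2 - 24*a) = (a + 2)*(a + 4)^2*(a^3 - a^2 - 6*a) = (a + 2)^2*(a + 4)^2*(a^2 - 3*a) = (a - 3)*(a + 2)^2*(a + 4)^2*(a)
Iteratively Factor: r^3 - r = (r + 1)*(r^2 - r) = (r - 1)*(r + 1)*(r)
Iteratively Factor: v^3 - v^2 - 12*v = (v - 4)*(v^2 + 3*v) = (v - 4)*(v + 3)*(v)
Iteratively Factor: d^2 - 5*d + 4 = (d - 1)*(d - 4)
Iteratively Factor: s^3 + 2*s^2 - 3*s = (s + 3)*(s^2 - s) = s*(s + 3)*(s - 1)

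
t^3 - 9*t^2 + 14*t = t*(t - 7)*(t - 2)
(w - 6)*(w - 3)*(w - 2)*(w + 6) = w^4 - 5*w^3 - 30*w^2 + 180*w - 216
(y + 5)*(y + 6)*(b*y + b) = b*y^3 + 12*b*y^2 + 41*b*y + 30*b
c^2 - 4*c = c*(c - 4)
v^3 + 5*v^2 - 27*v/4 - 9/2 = (v - 3/2)*(v + 1/2)*(v + 6)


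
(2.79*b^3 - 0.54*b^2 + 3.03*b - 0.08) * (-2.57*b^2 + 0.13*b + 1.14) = -7.1703*b^5 + 1.7505*b^4 - 4.6767*b^3 - 0.0161000000000001*b^2 + 3.4438*b - 0.0912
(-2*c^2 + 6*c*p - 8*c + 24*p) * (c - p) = -2*c^3 + 8*c^2*p - 8*c^2 - 6*c*p^2 + 32*c*p - 24*p^2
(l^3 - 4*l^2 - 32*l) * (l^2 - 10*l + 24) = l^5 - 14*l^4 + 32*l^3 + 224*l^2 - 768*l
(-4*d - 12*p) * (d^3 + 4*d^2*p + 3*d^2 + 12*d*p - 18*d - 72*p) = -4*d^4 - 28*d^3*p - 12*d^3 - 48*d^2*p^2 - 84*d^2*p + 72*d^2 - 144*d*p^2 + 504*d*p + 864*p^2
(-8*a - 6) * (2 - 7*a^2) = 56*a^3 + 42*a^2 - 16*a - 12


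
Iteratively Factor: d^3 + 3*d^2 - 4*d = (d - 1)*(d^2 + 4*d) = (d - 1)*(d + 4)*(d)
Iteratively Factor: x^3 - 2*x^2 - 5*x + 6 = (x + 2)*(x^2 - 4*x + 3) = (x - 3)*(x + 2)*(x - 1)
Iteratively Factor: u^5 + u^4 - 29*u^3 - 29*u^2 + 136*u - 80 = (u + 4)*(u^4 - 3*u^3 - 17*u^2 + 39*u - 20) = (u + 4)^2*(u^3 - 7*u^2 + 11*u - 5) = (u - 1)*(u + 4)^2*(u^2 - 6*u + 5) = (u - 1)^2*(u + 4)^2*(u - 5)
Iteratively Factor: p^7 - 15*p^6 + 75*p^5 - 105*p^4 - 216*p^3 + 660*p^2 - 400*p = (p)*(p^6 - 15*p^5 + 75*p^4 - 105*p^3 - 216*p^2 + 660*p - 400) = p*(p - 5)*(p^5 - 10*p^4 + 25*p^3 + 20*p^2 - 116*p + 80) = p*(p - 5)*(p - 2)*(p^4 - 8*p^3 + 9*p^2 + 38*p - 40) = p*(p - 5)^2*(p - 2)*(p^3 - 3*p^2 - 6*p + 8) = p*(p - 5)^2*(p - 2)*(p + 2)*(p^2 - 5*p + 4) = p*(p - 5)^2*(p - 4)*(p - 2)*(p + 2)*(p - 1)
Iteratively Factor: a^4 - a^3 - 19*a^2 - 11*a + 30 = (a - 1)*(a^3 - 19*a - 30) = (a - 1)*(a + 2)*(a^2 - 2*a - 15) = (a - 5)*(a - 1)*(a + 2)*(a + 3)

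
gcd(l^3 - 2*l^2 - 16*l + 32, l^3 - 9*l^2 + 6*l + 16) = l - 2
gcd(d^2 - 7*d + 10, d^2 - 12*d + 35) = d - 5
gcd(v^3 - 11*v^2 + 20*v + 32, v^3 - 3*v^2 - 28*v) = 1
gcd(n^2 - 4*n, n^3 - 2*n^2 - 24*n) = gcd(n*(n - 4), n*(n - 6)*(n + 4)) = n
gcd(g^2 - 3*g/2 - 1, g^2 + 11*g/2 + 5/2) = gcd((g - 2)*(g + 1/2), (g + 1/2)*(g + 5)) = g + 1/2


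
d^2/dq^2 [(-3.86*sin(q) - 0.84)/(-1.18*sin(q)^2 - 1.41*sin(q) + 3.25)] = (-5.37466400000001*sin(q)^5 + 1.74380399999999*sin(q)^4 - 82.262048*sin(q)^3 - 25.226358*sin(q)^2 + 52.583602*sin(q) + 45.159708)/(1.18*sin(q)^2 + 1.41*sin(q) - 3.25)^3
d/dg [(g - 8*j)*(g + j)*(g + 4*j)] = 3*g^2 - 6*g*j - 36*j^2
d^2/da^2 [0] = 0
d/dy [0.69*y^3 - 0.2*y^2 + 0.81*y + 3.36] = 2.07*y^2 - 0.4*y + 0.81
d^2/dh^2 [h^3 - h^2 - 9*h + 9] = 6*h - 2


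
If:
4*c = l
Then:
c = l/4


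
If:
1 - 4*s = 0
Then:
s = 1/4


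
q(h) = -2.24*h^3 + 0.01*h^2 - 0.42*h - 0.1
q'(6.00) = -242.22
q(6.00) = -486.10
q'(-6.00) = -242.46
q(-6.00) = 486.62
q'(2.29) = -35.61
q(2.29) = -27.91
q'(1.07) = -8.09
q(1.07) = -3.28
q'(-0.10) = -0.49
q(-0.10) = -0.06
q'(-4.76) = -152.77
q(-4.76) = 243.71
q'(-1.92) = -25.23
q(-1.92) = 16.60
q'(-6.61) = -294.16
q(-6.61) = 650.04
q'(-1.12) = -8.87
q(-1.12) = 3.53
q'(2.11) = -30.30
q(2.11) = -21.98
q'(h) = -6.72*h^2 + 0.02*h - 0.42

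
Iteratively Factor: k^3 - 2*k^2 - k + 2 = (k + 1)*(k^2 - 3*k + 2) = (k - 1)*(k + 1)*(k - 2)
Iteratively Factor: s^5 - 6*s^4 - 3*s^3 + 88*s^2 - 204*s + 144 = (s - 2)*(s^4 - 4*s^3 - 11*s^2 + 66*s - 72) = (s - 2)*(s + 4)*(s^3 - 8*s^2 + 21*s - 18) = (s - 3)*(s - 2)*(s + 4)*(s^2 - 5*s + 6) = (s - 3)^2*(s - 2)*(s + 4)*(s - 2)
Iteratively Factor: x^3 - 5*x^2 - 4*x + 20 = (x + 2)*(x^2 - 7*x + 10) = (x - 2)*(x + 2)*(x - 5)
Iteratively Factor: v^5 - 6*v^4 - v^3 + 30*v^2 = (v - 3)*(v^4 - 3*v^3 - 10*v^2) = (v - 3)*(v + 2)*(v^3 - 5*v^2) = v*(v - 3)*(v + 2)*(v^2 - 5*v) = v*(v - 5)*(v - 3)*(v + 2)*(v)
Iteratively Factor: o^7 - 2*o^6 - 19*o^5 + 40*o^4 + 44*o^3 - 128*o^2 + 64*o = (o - 4)*(o^6 + 2*o^5 - 11*o^4 - 4*o^3 + 28*o^2 - 16*o) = (o - 4)*(o + 2)*(o^5 - 11*o^3 + 18*o^2 - 8*o) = (o - 4)*(o - 2)*(o + 2)*(o^4 + 2*o^3 - 7*o^2 + 4*o) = o*(o - 4)*(o - 2)*(o + 2)*(o^3 + 2*o^2 - 7*o + 4) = o*(o - 4)*(o - 2)*(o - 1)*(o + 2)*(o^2 + 3*o - 4) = o*(o - 4)*(o - 2)*(o - 1)^2*(o + 2)*(o + 4)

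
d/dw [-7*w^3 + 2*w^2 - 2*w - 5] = -21*w^2 + 4*w - 2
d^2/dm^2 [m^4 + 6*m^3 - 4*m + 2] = 12*m*(m + 3)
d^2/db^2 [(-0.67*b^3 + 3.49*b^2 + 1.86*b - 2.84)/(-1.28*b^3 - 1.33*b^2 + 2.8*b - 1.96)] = (-13.717248*b^6 - 3.87686399999998*b^5 - 58.381824*b^4 + 161.043204*b^3 + 57.591744*b^2 - 61.671792*b - 17.505152)/(2.097152*b^9 + 6.537216*b^8 - 6.969984*b^7 - 16.613891*b^6 + 35.267064*b^5 - 0.465107999999997*b^4 - 50.994496*b^3 + 61.427184*b^2 - 32.26944*b + 7.529536)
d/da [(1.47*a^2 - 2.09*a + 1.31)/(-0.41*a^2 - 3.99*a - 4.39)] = (-6.7222*a^2 - 11.8324*a + 14.402)/(0.1681*a^4 + 3.2718*a^3 + 19.5199*a^2 + 35.0322*a + 19.2721)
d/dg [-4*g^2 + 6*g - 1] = 6 - 8*g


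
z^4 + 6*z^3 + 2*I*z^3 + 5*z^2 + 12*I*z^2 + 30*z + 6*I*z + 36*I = (z + 6)*(z - 2*I)*(z + I)*(z + 3*I)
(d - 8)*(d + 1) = d^2 - 7*d - 8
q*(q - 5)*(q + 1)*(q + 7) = q^4 + 3*q^3 - 33*q^2 - 35*q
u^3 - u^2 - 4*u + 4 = (u - 2)*(u - 1)*(u + 2)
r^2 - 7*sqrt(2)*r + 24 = (r - 4*sqrt(2))*(r - 3*sqrt(2))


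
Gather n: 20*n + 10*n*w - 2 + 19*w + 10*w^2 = n*(10*w + 20) + 10*w^2 + 19*w - 2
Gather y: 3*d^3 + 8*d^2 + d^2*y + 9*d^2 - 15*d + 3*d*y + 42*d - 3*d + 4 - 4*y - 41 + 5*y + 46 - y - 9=3*d^3 + 17*d^2 + 24*d + y*(d^2 + 3*d)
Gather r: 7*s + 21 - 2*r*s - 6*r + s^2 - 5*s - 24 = r*(-2*s - 6) + s^2 + 2*s - 3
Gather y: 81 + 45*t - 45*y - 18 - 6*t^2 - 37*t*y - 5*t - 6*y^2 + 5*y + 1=-6*t^2 + 40*t - 6*y^2 + y*(-37*t - 40) + 64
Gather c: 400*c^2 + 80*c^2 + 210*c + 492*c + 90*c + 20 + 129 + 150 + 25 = 480*c^2 + 792*c + 324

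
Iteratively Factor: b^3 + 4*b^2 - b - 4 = (b - 1)*(b^2 + 5*b + 4) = (b - 1)*(b + 4)*(b + 1)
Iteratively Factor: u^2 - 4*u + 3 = (u - 1)*(u - 3)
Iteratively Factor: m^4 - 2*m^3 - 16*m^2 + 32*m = (m - 4)*(m^3 + 2*m^2 - 8*m) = m*(m - 4)*(m^2 + 2*m - 8) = m*(m - 4)*(m - 2)*(m + 4)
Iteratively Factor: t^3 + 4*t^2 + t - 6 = (t + 2)*(t^2 + 2*t - 3) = (t + 2)*(t + 3)*(t - 1)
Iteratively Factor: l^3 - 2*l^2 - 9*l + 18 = (l - 3)*(l^2 + l - 6) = (l - 3)*(l - 2)*(l + 3)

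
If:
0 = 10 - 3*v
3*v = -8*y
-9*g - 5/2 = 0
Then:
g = -5/18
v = 10/3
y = -5/4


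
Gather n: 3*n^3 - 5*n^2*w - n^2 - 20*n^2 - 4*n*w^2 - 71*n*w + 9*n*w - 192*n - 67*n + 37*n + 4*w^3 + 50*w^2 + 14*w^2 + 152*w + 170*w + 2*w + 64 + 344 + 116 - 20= 3*n^3 + n^2*(-5*w - 21) + n*(-4*w^2 - 62*w - 222) + 4*w^3 + 64*w^2 + 324*w + 504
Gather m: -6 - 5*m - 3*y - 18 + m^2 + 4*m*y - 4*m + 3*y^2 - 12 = m^2 + m*(4*y - 9) + 3*y^2 - 3*y - 36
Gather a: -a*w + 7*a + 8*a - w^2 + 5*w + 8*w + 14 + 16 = a*(15 - w) - w^2 + 13*w + 30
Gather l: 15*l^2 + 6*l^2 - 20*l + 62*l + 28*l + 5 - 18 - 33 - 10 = 21*l^2 + 70*l - 56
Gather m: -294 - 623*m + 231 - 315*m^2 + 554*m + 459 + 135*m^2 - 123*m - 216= -180*m^2 - 192*m + 180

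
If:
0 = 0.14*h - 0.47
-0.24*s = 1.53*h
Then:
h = 3.36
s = -21.40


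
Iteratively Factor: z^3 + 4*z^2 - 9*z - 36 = (z + 3)*(z^2 + z - 12) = (z - 3)*(z + 3)*(z + 4)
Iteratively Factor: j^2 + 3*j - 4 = (j - 1)*(j + 4)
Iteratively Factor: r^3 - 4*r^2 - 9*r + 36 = (r - 3)*(r^2 - r - 12) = (r - 3)*(r + 3)*(r - 4)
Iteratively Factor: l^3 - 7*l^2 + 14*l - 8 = (l - 2)*(l^2 - 5*l + 4) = (l - 2)*(l - 1)*(l - 4)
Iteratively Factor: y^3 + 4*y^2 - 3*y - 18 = (y + 3)*(y^2 + y - 6) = (y - 2)*(y + 3)*(y + 3)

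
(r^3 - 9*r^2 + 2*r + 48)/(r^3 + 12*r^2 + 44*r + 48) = (r^2 - 11*r + 24)/(r^2 + 10*r + 24)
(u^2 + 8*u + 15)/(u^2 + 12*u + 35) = (u + 3)/(u + 7)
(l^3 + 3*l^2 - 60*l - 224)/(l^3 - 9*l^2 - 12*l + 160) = (l + 7)/(l - 5)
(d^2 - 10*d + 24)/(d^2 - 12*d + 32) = (d - 6)/(d - 8)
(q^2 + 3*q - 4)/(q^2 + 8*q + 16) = (q - 1)/(q + 4)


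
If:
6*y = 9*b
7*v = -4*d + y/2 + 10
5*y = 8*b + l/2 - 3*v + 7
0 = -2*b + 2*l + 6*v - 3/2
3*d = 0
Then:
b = -53/29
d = 0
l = -277/58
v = 143/116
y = -159/58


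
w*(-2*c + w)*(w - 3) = -2*c*w^2 + 6*c*w + w^3 - 3*w^2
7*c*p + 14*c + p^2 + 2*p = (7*c + p)*(p + 2)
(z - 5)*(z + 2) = z^2 - 3*z - 10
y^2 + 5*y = y*(y + 5)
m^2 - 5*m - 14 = (m - 7)*(m + 2)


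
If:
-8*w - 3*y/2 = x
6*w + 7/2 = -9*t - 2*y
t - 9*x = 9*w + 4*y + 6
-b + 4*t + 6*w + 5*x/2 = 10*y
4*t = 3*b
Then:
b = -46294/80745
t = -23147/53830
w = 21871/161490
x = -60682/80745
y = -5956/26915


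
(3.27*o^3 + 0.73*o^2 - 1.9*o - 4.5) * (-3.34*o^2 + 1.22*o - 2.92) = -10.9218*o^5 + 1.5512*o^4 - 2.3118*o^3 + 10.5804*o^2 + 0.0579999999999998*o + 13.14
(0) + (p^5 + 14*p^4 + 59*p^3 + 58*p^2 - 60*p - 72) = p^5 + 14*p^4 + 59*p^3 + 58*p^2 - 60*p - 72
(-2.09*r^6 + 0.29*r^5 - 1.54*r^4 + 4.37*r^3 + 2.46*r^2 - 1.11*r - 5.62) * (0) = 0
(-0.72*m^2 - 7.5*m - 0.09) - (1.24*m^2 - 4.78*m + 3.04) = -1.96*m^2 - 2.72*m - 3.13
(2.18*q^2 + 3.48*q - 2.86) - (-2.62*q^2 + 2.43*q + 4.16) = 4.8*q^2 + 1.05*q - 7.02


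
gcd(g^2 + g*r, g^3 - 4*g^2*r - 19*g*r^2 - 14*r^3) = g + r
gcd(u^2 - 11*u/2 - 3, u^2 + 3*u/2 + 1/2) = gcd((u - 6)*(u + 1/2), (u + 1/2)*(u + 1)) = u + 1/2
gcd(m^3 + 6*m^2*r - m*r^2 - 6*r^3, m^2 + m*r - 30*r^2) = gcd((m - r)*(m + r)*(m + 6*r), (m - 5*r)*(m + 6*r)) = m + 6*r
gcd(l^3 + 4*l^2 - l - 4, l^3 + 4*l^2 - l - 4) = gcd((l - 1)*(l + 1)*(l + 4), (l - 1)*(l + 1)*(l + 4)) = l^3 + 4*l^2 - l - 4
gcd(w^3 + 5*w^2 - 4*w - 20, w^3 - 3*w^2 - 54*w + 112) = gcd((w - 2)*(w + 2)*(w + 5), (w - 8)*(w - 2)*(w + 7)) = w - 2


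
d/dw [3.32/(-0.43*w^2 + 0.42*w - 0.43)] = (2.8552*w - 1.3944)/(0.43*w^2 - 0.42*w + 0.43)^2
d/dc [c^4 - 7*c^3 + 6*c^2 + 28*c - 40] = 4*c^3 - 21*c^2 + 12*c + 28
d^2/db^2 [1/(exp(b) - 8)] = (exp(b) + 8)*exp(b)/(exp(b) - 8)^3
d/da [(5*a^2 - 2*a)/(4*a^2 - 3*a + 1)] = (-7*a^2 + 10*a - 2)/(16*a^4 - 24*a^3 + 17*a^2 - 6*a + 1)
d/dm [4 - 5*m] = -5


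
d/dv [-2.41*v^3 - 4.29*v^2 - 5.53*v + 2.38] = -7.23*v^2 - 8.58*v - 5.53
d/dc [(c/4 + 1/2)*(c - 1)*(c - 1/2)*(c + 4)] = c^3 + 27*c^2/8 - c/4 - 9/4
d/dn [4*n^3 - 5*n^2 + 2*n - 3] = 12*n^2 - 10*n + 2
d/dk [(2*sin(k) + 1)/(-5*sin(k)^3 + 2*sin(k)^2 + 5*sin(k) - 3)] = (20*sin(k)^3 + 11*sin(k)^2 - 4*sin(k) - 11)*cos(k)/(-5*sin(k)*cos(k)^2 + 2*cos(k)^2 + 1)^2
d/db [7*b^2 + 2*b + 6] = 14*b + 2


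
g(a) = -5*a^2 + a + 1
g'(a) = 1 - 10*a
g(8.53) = -354.27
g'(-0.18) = 2.80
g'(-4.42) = 45.20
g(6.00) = -173.00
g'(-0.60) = 7.00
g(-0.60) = -1.40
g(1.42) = -7.66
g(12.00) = -707.00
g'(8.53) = -84.30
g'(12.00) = -119.00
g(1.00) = -3.00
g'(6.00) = -59.00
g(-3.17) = -52.41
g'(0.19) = -0.90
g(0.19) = 1.01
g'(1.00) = -9.00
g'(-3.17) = 32.70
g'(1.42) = -13.20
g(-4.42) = -101.10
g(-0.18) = 0.66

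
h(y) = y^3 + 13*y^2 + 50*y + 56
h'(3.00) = 155.00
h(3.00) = 350.00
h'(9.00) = 527.00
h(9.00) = 2288.00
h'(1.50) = 95.75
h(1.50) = 163.62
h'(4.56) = 230.94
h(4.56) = 649.14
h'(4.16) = 210.08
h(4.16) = 560.96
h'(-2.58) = 2.89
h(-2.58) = -3.64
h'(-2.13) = 8.23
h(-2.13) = -1.18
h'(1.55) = 97.51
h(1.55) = 168.46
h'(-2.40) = 4.88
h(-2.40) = -2.94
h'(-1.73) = 14.00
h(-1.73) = 3.23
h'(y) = 3*y^2 + 26*y + 50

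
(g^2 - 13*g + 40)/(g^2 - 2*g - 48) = (g - 5)/(g + 6)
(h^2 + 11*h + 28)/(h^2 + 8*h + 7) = (h + 4)/(h + 1)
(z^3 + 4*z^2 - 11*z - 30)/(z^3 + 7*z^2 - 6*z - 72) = (z^2 + 7*z + 10)/(z^2 + 10*z + 24)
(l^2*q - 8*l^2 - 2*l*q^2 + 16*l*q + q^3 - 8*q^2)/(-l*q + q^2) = -l + 8*l/q + q - 8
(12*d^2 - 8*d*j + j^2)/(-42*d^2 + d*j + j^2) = (-2*d + j)/(7*d + j)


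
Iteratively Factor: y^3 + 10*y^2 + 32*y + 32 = (y + 2)*(y^2 + 8*y + 16) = (y + 2)*(y + 4)*(y + 4)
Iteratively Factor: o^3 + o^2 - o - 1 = (o - 1)*(o^2 + 2*o + 1) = (o - 1)*(o + 1)*(o + 1)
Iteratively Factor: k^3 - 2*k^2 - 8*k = (k)*(k^2 - 2*k - 8) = k*(k - 4)*(k + 2)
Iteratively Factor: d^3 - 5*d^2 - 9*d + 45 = (d - 3)*(d^2 - 2*d - 15) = (d - 3)*(d + 3)*(d - 5)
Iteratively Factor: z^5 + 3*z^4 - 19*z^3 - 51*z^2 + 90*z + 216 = (z - 3)*(z^4 + 6*z^3 - z^2 - 54*z - 72) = (z - 3)^2*(z^3 + 9*z^2 + 26*z + 24) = (z - 3)^2*(z + 3)*(z^2 + 6*z + 8) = (z - 3)^2*(z + 2)*(z + 3)*(z + 4)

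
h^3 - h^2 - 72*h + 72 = (h - 1)*(h - 6*sqrt(2))*(h + 6*sqrt(2))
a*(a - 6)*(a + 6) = a^3 - 36*a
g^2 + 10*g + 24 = (g + 4)*(g + 6)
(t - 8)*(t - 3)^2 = t^3 - 14*t^2 + 57*t - 72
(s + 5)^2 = s^2 + 10*s + 25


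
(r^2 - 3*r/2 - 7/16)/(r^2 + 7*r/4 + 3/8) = (4*r - 7)/(2*(2*r + 3))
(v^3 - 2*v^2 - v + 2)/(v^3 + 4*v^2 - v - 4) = (v - 2)/(v + 4)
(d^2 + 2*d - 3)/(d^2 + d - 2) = (d + 3)/(d + 2)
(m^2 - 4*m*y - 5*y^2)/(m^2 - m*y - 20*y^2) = (m + y)/(m + 4*y)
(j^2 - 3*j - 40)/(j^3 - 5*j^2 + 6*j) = (j^2 - 3*j - 40)/(j*(j^2 - 5*j + 6))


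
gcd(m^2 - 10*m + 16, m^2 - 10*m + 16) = m^2 - 10*m + 16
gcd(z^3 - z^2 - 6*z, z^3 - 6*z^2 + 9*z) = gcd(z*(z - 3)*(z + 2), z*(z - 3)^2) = z^2 - 3*z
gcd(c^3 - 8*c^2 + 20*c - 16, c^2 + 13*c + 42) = 1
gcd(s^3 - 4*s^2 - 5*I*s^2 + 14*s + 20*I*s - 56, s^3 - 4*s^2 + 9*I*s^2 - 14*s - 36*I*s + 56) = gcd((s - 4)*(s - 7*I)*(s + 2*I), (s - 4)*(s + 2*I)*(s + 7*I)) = s^2 + s*(-4 + 2*I) - 8*I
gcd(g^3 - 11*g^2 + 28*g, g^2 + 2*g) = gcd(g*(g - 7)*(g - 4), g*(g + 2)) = g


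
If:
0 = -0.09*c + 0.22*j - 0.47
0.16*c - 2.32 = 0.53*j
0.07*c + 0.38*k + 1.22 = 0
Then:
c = -60.76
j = -22.72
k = 7.98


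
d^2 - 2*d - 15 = (d - 5)*(d + 3)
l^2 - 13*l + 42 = (l - 7)*(l - 6)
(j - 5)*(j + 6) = j^2 + j - 30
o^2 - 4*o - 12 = (o - 6)*(o + 2)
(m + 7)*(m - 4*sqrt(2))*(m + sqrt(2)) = m^3 - 3*sqrt(2)*m^2 + 7*m^2 - 21*sqrt(2)*m - 8*m - 56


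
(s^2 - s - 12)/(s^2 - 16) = (s + 3)/(s + 4)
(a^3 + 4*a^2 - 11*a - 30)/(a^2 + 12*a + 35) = (a^2 - a - 6)/(a + 7)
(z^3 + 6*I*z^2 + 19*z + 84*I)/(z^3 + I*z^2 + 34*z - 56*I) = (z + 3*I)/(z - 2*I)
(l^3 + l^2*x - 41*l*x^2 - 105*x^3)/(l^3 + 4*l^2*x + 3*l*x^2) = (l^2 - 2*l*x - 35*x^2)/(l*(l + x))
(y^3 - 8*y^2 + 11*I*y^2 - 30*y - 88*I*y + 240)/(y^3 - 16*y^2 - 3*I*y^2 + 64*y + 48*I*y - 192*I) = (y^2 + 11*I*y - 30)/(y^2 - y*(8 + 3*I) + 24*I)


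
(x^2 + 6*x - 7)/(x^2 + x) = (x^2 + 6*x - 7)/(x*(x + 1))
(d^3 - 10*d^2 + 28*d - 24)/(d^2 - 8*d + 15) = (d^3 - 10*d^2 + 28*d - 24)/(d^2 - 8*d + 15)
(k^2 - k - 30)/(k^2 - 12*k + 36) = (k + 5)/(k - 6)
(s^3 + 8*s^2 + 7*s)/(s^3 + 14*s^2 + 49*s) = (s + 1)/(s + 7)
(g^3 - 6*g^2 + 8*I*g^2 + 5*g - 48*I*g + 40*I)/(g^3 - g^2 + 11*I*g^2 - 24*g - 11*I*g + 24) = (g - 5)/(g + 3*I)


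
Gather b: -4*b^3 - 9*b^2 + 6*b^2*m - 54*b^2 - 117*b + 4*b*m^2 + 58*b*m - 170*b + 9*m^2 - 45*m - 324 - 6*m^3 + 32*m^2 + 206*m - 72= -4*b^3 + b^2*(6*m - 63) + b*(4*m^2 + 58*m - 287) - 6*m^3 + 41*m^2 + 161*m - 396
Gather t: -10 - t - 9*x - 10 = -t - 9*x - 20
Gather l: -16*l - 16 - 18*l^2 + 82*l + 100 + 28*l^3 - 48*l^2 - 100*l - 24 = 28*l^3 - 66*l^2 - 34*l + 60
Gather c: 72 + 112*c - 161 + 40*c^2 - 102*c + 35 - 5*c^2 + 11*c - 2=35*c^2 + 21*c - 56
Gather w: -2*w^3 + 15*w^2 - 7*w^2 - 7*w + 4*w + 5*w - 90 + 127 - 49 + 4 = -2*w^3 + 8*w^2 + 2*w - 8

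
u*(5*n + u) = 5*n*u + u^2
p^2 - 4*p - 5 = (p - 5)*(p + 1)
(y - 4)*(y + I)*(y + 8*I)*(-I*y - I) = -I*y^4 + 9*y^3 + 3*I*y^3 - 27*y^2 + 12*I*y^2 - 36*y - 24*I*y - 32*I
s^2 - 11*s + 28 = (s - 7)*(s - 4)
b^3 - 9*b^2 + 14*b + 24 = (b - 6)*(b - 4)*(b + 1)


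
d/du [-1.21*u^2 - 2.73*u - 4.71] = -2.42*u - 2.73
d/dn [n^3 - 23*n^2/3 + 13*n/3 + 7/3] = 3*n^2 - 46*n/3 + 13/3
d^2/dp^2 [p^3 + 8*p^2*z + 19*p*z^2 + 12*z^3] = 6*p + 16*z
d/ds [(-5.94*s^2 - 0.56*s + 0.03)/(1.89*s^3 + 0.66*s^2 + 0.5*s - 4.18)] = (11.2266*s^4 + 2.1168*s^3 - 2.7705*s^2 + 49.6188*s + 2.3258)/(3.5721*s^6 + 2.4948*s^5 + 2.3256*s^4 - 15.1404*s^3 - 5.2676*s^2 - 4.18*s + 17.4724)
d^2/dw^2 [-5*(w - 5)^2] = -10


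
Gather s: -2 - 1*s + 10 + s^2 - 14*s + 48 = s^2 - 15*s + 56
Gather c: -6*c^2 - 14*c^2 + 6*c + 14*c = -20*c^2 + 20*c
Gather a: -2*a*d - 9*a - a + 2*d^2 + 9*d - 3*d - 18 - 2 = a*(-2*d - 10) + 2*d^2 + 6*d - 20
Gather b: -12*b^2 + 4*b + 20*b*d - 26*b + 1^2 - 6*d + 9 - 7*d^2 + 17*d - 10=-12*b^2 + b*(20*d - 22) - 7*d^2 + 11*d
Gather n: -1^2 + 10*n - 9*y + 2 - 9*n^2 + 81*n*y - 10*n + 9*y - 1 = -9*n^2 + 81*n*y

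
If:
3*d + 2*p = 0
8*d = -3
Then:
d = -3/8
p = 9/16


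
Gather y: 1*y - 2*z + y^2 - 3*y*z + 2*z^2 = y^2 + y*(1 - 3*z) + 2*z^2 - 2*z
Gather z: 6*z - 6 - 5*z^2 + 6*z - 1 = -5*z^2 + 12*z - 7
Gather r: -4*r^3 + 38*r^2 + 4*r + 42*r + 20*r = -4*r^3 + 38*r^2 + 66*r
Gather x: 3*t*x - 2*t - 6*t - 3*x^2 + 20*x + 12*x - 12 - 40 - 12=-8*t - 3*x^2 + x*(3*t + 32) - 64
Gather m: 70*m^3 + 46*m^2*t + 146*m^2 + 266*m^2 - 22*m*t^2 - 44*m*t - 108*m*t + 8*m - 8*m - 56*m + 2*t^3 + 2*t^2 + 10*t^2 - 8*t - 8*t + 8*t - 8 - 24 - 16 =70*m^3 + m^2*(46*t + 412) + m*(-22*t^2 - 152*t - 56) + 2*t^3 + 12*t^2 - 8*t - 48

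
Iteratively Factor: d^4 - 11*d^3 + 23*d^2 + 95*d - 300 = (d + 3)*(d^3 - 14*d^2 + 65*d - 100) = (d - 5)*(d + 3)*(d^2 - 9*d + 20) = (d - 5)*(d - 4)*(d + 3)*(d - 5)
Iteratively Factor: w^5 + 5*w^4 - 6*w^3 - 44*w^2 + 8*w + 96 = (w + 4)*(w^4 + w^3 - 10*w^2 - 4*w + 24) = (w + 3)*(w + 4)*(w^3 - 2*w^2 - 4*w + 8) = (w - 2)*(w + 3)*(w + 4)*(w^2 - 4) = (w - 2)*(w + 2)*(w + 3)*(w + 4)*(w - 2)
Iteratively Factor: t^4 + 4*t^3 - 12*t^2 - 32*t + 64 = (t + 4)*(t^3 - 12*t + 16) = (t - 2)*(t + 4)*(t^2 + 2*t - 8) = (t - 2)*(t + 4)^2*(t - 2)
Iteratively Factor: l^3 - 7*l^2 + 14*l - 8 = (l - 4)*(l^2 - 3*l + 2) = (l - 4)*(l - 1)*(l - 2)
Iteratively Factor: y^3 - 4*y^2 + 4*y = (y - 2)*(y^2 - 2*y) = (y - 2)^2*(y)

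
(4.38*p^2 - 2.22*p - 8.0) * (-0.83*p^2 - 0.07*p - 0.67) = -3.6354*p^4 + 1.536*p^3 + 3.8608*p^2 + 2.0474*p + 5.36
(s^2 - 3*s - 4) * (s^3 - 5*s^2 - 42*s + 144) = s^5 - 8*s^4 - 31*s^3 + 290*s^2 - 264*s - 576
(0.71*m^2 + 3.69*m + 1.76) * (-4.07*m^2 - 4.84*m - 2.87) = -2.8897*m^4 - 18.4547*m^3 - 27.0605*m^2 - 19.1087*m - 5.0512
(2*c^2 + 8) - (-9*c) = 2*c^2 + 9*c + 8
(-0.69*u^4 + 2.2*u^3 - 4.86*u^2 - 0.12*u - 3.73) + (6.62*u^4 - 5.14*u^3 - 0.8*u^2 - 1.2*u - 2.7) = 5.93*u^4 - 2.94*u^3 - 5.66*u^2 - 1.32*u - 6.43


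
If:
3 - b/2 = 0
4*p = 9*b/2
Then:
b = 6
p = 27/4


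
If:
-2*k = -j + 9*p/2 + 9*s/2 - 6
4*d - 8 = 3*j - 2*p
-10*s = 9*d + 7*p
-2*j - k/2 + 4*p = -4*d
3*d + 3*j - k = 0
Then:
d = 536/173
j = 72/173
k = 1824/173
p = -272/173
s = -292/173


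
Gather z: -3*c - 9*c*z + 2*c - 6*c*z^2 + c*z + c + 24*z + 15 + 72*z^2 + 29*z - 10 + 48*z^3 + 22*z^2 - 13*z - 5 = 48*z^3 + z^2*(94 - 6*c) + z*(40 - 8*c)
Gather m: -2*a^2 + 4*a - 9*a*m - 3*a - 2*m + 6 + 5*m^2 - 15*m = -2*a^2 + a + 5*m^2 + m*(-9*a - 17) + 6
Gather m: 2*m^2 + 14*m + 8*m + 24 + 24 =2*m^2 + 22*m + 48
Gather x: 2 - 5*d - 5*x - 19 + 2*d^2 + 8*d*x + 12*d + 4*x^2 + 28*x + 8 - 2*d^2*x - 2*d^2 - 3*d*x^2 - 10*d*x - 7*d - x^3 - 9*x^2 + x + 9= -x^3 + x^2*(-3*d - 5) + x*(-2*d^2 - 2*d + 24)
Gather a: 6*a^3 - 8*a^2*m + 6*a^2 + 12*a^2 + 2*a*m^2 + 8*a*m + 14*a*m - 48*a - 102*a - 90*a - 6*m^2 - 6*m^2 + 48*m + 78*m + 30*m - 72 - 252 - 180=6*a^3 + a^2*(18 - 8*m) + a*(2*m^2 + 22*m - 240) - 12*m^2 + 156*m - 504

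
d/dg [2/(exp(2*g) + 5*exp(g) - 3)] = (-4*exp(g) - 10)*exp(g)/(exp(2*g) + 5*exp(g) - 3)^2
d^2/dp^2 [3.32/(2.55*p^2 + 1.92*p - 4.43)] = (-43.1766*p^2 - 32.50944*p + 3.32*(5.1*p + 1.92)*(10.2*p + 3.84) + 75.00876)/(2.55*p^2 + 1.92*p - 4.43)^3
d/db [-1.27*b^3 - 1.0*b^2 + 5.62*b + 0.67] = -3.81*b^2 - 2.0*b + 5.62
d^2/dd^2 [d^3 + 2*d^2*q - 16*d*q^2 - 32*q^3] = 6*d + 4*q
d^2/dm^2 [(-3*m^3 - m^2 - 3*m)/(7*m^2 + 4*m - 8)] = 10*(-67*m^3 + 24*m^2 - 216*m - 32)/(343*m^6 + 588*m^5 - 840*m^4 - 1280*m^3 + 960*m^2 + 768*m - 512)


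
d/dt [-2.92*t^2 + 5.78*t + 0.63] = 5.78 - 5.84*t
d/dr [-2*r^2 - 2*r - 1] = -4*r - 2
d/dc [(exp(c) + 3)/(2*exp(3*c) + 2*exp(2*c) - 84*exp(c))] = (-exp(3*c) - 5*exp(2*c) - 3*exp(c) + 63)*exp(-c)/(exp(4*c) + 2*exp(3*c) - 83*exp(2*c) - 84*exp(c) + 1764)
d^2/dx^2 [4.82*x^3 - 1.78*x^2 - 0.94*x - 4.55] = 28.92*x - 3.56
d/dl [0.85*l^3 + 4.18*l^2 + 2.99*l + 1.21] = 2.55*l^2 + 8.36*l + 2.99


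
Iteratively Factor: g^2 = (g)*(g)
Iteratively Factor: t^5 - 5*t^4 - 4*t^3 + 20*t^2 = (t)*(t^4 - 5*t^3 - 4*t^2 + 20*t) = t*(t - 5)*(t^3 - 4*t) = t^2*(t - 5)*(t^2 - 4) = t^2*(t - 5)*(t - 2)*(t + 2)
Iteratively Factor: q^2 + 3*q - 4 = (q + 4)*(q - 1)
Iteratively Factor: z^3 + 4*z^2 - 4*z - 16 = (z + 2)*(z^2 + 2*z - 8) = (z - 2)*(z + 2)*(z + 4)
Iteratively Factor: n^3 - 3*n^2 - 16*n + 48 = (n - 3)*(n^2 - 16) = (n - 3)*(n + 4)*(n - 4)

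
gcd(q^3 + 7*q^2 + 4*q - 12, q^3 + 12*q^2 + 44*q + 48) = q^2 + 8*q + 12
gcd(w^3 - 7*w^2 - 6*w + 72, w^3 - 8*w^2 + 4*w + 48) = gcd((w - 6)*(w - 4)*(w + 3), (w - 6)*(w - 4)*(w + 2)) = w^2 - 10*w + 24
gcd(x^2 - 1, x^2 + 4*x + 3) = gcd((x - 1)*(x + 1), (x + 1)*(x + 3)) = x + 1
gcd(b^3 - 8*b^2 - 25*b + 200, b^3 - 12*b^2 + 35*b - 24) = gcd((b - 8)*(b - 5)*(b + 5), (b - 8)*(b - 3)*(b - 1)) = b - 8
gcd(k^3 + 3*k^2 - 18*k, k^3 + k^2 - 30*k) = k^2 + 6*k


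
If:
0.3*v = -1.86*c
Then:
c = -0.161290322580645*v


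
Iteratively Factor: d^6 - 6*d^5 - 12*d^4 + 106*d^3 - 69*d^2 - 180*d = (d - 5)*(d^5 - d^4 - 17*d^3 + 21*d^2 + 36*d) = (d - 5)*(d - 3)*(d^4 + 2*d^3 - 11*d^2 - 12*d) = d*(d - 5)*(d - 3)*(d^3 + 2*d^2 - 11*d - 12) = d*(d - 5)*(d - 3)*(d + 1)*(d^2 + d - 12) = d*(d - 5)*(d - 3)*(d + 1)*(d + 4)*(d - 3)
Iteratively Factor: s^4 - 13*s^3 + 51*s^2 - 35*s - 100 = (s - 5)*(s^3 - 8*s^2 + 11*s + 20) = (s - 5)*(s - 4)*(s^2 - 4*s - 5) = (s - 5)^2*(s - 4)*(s + 1)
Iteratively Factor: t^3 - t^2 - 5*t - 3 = (t + 1)*(t^2 - 2*t - 3) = (t - 3)*(t + 1)*(t + 1)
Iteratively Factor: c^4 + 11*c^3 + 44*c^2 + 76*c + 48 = (c + 2)*(c^3 + 9*c^2 + 26*c + 24) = (c + 2)*(c + 3)*(c^2 + 6*c + 8) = (c + 2)*(c + 3)*(c + 4)*(c + 2)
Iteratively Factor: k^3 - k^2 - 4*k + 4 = (k - 2)*(k^2 + k - 2) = (k - 2)*(k + 2)*(k - 1)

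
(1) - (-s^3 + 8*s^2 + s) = s^3 - 8*s^2 - s + 1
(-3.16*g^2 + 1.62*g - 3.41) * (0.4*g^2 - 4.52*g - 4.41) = -1.264*g^4 + 14.9312*g^3 + 5.2492*g^2 + 8.269*g + 15.0381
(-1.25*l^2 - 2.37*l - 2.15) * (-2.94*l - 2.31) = 3.675*l^3 + 9.8553*l^2 + 11.7957*l + 4.9665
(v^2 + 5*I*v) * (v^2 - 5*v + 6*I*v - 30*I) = v^4 - 5*v^3 + 11*I*v^3 - 30*v^2 - 55*I*v^2 + 150*v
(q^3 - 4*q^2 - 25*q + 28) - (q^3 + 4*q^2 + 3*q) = -8*q^2 - 28*q + 28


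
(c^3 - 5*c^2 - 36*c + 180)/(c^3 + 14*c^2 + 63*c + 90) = (c^2 - 11*c + 30)/(c^2 + 8*c + 15)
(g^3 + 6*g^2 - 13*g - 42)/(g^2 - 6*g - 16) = (g^2 + 4*g - 21)/(g - 8)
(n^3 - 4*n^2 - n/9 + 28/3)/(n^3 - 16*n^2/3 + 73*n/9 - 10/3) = (9*n^2 - 9*n - 28)/(9*n^2 - 21*n + 10)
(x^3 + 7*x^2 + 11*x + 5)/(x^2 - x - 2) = (x^2 + 6*x + 5)/(x - 2)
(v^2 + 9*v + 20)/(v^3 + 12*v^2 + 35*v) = (v + 4)/(v*(v + 7))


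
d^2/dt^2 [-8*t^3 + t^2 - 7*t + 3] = 2 - 48*t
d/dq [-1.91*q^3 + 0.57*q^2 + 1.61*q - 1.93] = -5.73*q^2 + 1.14*q + 1.61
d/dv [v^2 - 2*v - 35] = 2*v - 2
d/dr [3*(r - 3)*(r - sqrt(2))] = 6*r - 9 - 3*sqrt(2)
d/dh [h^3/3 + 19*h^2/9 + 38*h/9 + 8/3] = h^2 + 38*h/9 + 38/9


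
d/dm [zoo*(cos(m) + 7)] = zoo*sin(m)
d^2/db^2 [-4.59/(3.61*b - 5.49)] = -119.634678/(3.61*b - 5.49)^3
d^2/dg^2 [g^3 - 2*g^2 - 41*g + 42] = 6*g - 4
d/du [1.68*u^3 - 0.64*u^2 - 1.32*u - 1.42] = 5.04*u^2 - 1.28*u - 1.32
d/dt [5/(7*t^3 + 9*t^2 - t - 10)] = 5*(-21*t^2 - 18*t + 1)/(7*t^3 + 9*t^2 - t - 10)^2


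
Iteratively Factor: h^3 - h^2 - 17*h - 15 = (h + 1)*(h^2 - 2*h - 15) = (h + 1)*(h + 3)*(h - 5)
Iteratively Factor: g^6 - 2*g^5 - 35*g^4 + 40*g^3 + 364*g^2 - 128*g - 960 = (g - 5)*(g^5 + 3*g^4 - 20*g^3 - 60*g^2 + 64*g + 192) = (g - 5)*(g - 2)*(g^4 + 5*g^3 - 10*g^2 - 80*g - 96) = (g - 5)*(g - 4)*(g - 2)*(g^3 + 9*g^2 + 26*g + 24) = (g - 5)*(g - 4)*(g - 2)*(g + 2)*(g^2 + 7*g + 12) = (g - 5)*(g - 4)*(g - 2)*(g + 2)*(g + 4)*(g + 3)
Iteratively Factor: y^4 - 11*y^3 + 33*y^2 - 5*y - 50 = (y - 5)*(y^3 - 6*y^2 + 3*y + 10) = (y - 5)^2*(y^2 - y - 2) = (y - 5)^2*(y - 2)*(y + 1)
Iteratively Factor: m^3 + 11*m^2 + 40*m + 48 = (m + 4)*(m^2 + 7*m + 12) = (m + 4)^2*(m + 3)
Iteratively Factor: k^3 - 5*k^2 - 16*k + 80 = (k - 5)*(k^2 - 16) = (k - 5)*(k + 4)*(k - 4)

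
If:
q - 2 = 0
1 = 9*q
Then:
No Solution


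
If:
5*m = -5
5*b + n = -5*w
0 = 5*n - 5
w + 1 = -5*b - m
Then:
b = 1/20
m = -1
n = 1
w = -1/4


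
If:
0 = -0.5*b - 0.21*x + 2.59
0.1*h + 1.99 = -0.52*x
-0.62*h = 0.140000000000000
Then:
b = 6.77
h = -0.23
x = -3.78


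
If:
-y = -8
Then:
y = 8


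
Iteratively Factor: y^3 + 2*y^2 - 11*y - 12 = (y - 3)*(y^2 + 5*y + 4) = (y - 3)*(y + 1)*(y + 4)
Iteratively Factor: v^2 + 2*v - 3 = (v + 3)*(v - 1)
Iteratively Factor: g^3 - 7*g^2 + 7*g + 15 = (g - 3)*(g^2 - 4*g - 5) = (g - 3)*(g + 1)*(g - 5)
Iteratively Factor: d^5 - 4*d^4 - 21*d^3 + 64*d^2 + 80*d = (d)*(d^4 - 4*d^3 - 21*d^2 + 64*d + 80) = d*(d + 1)*(d^3 - 5*d^2 - 16*d + 80) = d*(d - 5)*(d + 1)*(d^2 - 16) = d*(d - 5)*(d - 4)*(d + 1)*(d + 4)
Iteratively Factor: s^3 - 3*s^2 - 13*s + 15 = (s - 5)*(s^2 + 2*s - 3) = (s - 5)*(s + 3)*(s - 1)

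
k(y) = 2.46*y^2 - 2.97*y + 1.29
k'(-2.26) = -14.09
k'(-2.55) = -15.52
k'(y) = 4.92*y - 2.97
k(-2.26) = 20.57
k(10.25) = 229.30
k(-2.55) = 24.86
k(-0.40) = 2.87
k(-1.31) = 9.40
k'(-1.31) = -9.42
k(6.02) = 72.56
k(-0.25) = 2.19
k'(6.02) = 26.65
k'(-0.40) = -4.94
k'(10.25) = 47.46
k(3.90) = 27.12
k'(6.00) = 26.55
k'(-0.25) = -4.20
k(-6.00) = 107.67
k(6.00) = 72.03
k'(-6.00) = -32.49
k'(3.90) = 16.22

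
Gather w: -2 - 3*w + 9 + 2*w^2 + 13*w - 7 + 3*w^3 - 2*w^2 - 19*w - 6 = 3*w^3 - 9*w - 6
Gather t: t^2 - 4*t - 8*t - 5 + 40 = t^2 - 12*t + 35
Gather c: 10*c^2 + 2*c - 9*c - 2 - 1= 10*c^2 - 7*c - 3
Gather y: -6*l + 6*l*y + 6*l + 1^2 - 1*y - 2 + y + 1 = 6*l*y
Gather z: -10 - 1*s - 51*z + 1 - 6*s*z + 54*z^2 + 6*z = -s + 54*z^2 + z*(-6*s - 45) - 9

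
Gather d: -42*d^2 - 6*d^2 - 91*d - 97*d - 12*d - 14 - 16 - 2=-48*d^2 - 200*d - 32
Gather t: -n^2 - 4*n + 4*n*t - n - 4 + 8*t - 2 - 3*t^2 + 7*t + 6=-n^2 - 5*n - 3*t^2 + t*(4*n + 15)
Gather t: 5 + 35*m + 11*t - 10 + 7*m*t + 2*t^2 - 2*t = 35*m + 2*t^2 + t*(7*m + 9) - 5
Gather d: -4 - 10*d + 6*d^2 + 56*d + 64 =6*d^2 + 46*d + 60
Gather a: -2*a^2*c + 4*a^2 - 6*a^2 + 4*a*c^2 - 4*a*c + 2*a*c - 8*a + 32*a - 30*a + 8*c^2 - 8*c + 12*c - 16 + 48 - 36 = a^2*(-2*c - 2) + a*(4*c^2 - 2*c - 6) + 8*c^2 + 4*c - 4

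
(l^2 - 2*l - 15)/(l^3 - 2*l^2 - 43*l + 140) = (l + 3)/(l^2 + 3*l - 28)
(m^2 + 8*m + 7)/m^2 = 1 + 8/m + 7/m^2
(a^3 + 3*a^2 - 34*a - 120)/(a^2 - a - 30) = a + 4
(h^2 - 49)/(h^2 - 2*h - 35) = (h + 7)/(h + 5)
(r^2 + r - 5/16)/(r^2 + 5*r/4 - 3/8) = (4*r + 5)/(2*(2*r + 3))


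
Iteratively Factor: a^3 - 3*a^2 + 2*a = (a)*(a^2 - 3*a + 2) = a*(a - 2)*(a - 1)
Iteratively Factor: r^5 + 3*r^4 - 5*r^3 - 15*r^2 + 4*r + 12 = (r + 3)*(r^4 - 5*r^2 + 4) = (r + 1)*(r + 3)*(r^3 - r^2 - 4*r + 4) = (r + 1)*(r + 2)*(r + 3)*(r^2 - 3*r + 2) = (r - 2)*(r + 1)*(r + 2)*(r + 3)*(r - 1)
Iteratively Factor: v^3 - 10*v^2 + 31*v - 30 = (v - 5)*(v^2 - 5*v + 6) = (v - 5)*(v - 3)*(v - 2)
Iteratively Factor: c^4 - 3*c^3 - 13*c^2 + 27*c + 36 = (c - 4)*(c^3 + c^2 - 9*c - 9) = (c - 4)*(c + 3)*(c^2 - 2*c - 3) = (c - 4)*(c - 3)*(c + 3)*(c + 1)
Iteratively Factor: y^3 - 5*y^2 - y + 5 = (y + 1)*(y^2 - 6*y + 5) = (y - 1)*(y + 1)*(y - 5)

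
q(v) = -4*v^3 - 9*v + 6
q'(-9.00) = -981.00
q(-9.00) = 3003.00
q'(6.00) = -441.00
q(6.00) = -912.00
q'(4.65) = -268.47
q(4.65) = -438.03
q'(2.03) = -58.45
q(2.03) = -45.73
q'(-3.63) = -167.12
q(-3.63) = 230.00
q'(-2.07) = -60.42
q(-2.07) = 60.11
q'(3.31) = -140.47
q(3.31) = -168.85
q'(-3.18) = -130.35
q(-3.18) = 163.25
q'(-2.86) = -107.16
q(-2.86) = 125.31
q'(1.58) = -38.96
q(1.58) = -24.00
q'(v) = -12*v^2 - 9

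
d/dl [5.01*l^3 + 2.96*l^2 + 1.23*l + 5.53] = 15.03*l^2 + 5.92*l + 1.23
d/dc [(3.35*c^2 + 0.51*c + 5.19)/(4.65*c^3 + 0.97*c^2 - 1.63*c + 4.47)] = (-15.5775*c^4 - 4.743*c^3 - 78.3557*c^2 + 19.8804*c + 10.7394)/(21.6225*c^6 + 9.021*c^5 - 14.2181*c^4 + 38.4088*c^3 + 11.3287*c^2 - 14.5722*c + 19.9809)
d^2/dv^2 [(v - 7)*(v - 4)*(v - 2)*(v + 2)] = 12*v^2 - 66*v + 48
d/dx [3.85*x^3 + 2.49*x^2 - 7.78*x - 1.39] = 11.55*x^2 + 4.98*x - 7.78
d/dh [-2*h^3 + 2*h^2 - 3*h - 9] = -6*h^2 + 4*h - 3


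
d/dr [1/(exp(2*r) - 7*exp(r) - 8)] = (7 - 2*exp(r))*exp(r)/(-exp(2*r) + 7*exp(r) + 8)^2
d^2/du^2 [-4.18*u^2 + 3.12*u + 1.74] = -8.36000000000000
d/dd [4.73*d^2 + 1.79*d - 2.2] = 9.46*d + 1.79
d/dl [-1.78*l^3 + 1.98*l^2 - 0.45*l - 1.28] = -5.34*l^2 + 3.96*l - 0.45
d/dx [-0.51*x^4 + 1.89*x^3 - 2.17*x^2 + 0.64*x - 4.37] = -2.04*x^3 + 5.67*x^2 - 4.34*x + 0.64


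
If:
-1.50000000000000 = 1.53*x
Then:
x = -0.98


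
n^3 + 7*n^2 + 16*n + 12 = (n + 2)^2*(n + 3)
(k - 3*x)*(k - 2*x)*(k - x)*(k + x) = k^4 - 5*k^3*x + 5*k^2*x^2 + 5*k*x^3 - 6*x^4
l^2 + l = l*(l + 1)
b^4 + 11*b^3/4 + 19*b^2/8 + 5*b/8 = b*(b + 1/2)*(b + 1)*(b + 5/4)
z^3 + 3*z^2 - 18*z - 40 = (z - 4)*(z + 2)*(z + 5)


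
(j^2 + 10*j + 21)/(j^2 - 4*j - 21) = (j + 7)/(j - 7)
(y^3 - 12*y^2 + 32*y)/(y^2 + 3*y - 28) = y*(y - 8)/(y + 7)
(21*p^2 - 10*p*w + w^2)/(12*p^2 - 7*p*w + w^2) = (7*p - w)/(4*p - w)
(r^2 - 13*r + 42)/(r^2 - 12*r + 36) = (r - 7)/(r - 6)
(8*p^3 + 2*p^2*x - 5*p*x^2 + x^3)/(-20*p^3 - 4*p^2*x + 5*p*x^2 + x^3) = (-4*p^2 - 3*p*x + x^2)/(10*p^2 + 7*p*x + x^2)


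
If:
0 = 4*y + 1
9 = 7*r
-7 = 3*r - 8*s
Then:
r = 9/7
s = 19/14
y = -1/4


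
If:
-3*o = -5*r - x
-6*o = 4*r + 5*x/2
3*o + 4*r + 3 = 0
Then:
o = -17/53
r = -27/53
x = 84/53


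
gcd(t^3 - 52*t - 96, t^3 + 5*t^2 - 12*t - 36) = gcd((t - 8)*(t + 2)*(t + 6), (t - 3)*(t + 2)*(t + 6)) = t^2 + 8*t + 12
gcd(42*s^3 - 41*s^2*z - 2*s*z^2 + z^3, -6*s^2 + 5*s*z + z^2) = -6*s^2 + 5*s*z + z^2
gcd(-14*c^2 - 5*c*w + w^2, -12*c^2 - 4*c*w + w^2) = 2*c + w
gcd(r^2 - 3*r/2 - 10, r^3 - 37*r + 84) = r - 4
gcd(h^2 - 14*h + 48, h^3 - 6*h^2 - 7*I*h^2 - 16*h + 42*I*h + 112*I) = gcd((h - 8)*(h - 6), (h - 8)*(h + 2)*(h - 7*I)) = h - 8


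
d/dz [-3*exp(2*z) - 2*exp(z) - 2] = (-6*exp(z) - 2)*exp(z)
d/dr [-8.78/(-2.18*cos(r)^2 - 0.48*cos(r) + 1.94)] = (38.2808*cos(r) + 4.2144)*sin(r)/(2.18*cos(r)^2 + 0.48*cos(r) - 1.94)^2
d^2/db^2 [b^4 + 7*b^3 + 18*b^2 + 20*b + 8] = 12*b^2 + 42*b + 36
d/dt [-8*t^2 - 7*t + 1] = -16*t - 7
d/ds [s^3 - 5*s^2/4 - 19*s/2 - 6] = 3*s^2 - 5*s/2 - 19/2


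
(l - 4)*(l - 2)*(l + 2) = l^3 - 4*l^2 - 4*l + 16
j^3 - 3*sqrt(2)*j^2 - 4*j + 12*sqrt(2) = (j - 2)*(j + 2)*(j - 3*sqrt(2))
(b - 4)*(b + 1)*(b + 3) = b^3 - 13*b - 12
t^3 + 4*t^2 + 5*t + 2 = (t + 1)^2*(t + 2)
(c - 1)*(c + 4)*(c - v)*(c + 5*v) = c^4 + 4*c^3*v + 3*c^3 - 5*c^2*v^2 + 12*c^2*v - 4*c^2 - 15*c*v^2 - 16*c*v + 20*v^2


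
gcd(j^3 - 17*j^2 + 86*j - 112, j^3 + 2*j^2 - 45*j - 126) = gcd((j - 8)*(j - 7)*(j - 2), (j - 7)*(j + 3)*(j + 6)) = j - 7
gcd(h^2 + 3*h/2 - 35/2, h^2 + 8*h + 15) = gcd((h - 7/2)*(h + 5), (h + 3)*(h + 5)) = h + 5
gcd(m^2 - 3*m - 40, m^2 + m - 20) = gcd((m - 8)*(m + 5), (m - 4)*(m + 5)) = m + 5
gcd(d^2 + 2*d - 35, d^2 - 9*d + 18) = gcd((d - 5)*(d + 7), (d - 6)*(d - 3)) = 1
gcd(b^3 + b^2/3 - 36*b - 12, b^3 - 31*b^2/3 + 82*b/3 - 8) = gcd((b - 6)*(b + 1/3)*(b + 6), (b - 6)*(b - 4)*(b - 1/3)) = b - 6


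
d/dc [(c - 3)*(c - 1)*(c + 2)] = 3*c^2 - 4*c - 5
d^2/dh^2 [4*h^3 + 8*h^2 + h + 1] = 24*h + 16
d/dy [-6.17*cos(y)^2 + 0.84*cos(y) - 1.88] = (12.34*cos(y) - 0.84)*sin(y)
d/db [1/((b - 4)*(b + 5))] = (-2*b - 1)/(b^4 + 2*b^3 - 39*b^2 - 40*b + 400)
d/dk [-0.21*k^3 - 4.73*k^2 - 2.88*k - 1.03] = -0.63*k^2 - 9.46*k - 2.88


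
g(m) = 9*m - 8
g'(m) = 9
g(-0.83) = -15.47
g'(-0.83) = 9.00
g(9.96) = 81.64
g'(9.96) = 9.00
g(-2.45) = -30.05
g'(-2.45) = 9.00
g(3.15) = 20.35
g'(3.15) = 9.00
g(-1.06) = -17.54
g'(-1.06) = 9.00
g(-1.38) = -20.42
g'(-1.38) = 9.00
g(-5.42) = -56.78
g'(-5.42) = 9.00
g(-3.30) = -37.70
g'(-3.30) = 9.00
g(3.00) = 19.00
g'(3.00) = 9.00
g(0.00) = -8.00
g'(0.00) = 9.00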